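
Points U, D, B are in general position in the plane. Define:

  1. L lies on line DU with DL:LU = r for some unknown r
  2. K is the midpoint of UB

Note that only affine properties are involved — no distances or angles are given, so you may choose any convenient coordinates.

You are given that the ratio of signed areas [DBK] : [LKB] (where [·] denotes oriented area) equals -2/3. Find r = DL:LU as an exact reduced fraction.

r = -1/3

Set U = (0, 0), D = (1, 0), B = (0, 1); any affine frame gives the same invariant.
1. With DL:LU = r, write λ = r/(r+1) so L = D + λ·(U−D); L is affine-linear in λ
2. K is the midpoint of UB ⇒ K = (0, 1/2)
Every point depending on L is an affine combination of L and λ-independent points, so each such coordinate is linear in λ; the λ² term in each signed area is a multiple of (U−D)×(U−D) = 0, so 2·[DBK] and 2·[LKB] are each linear in λ. Evaluating at λ=0 and λ=1:
  2·[DBK] = 1/2,   2·[LKB] = 1/2·λ − 1/2
So [DBK]:[LKB] = (1/2) / (1/2·λ − 1/2). Setting this equal to -2/3:
  1/2 = -2/3·(1/2·λ − 1/2)  ⇒  λ = -1/2
Then r = λ/(1−λ) = (-1/2)/(3/2) = -1/3. Check: with r = -1/3, L = (3/2, 0) and [DBK]:[LKB] = -2/3 as required.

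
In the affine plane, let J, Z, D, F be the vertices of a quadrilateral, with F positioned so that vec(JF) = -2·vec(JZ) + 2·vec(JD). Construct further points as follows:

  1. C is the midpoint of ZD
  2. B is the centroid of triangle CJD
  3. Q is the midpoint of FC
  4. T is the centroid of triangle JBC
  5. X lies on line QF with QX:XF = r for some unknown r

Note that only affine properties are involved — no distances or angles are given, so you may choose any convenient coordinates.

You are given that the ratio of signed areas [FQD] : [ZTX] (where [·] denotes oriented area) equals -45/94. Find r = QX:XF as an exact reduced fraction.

r = 4

Set J = (0, 0), Z = (1, 0), D = (0, 1), F = (-2, 2); any affine frame gives the same invariant.
1. C is the midpoint of ZD ⇒ C = (1/2, 1/2)
2. B is the centroid of triangle CJD ⇒ B = (1/6, 1/2)
3. Q is the midpoint of FC ⇒ Q = (-3/4, 5/4)
4. T is the centroid of triangle JBC ⇒ T = (2/9, 1/3)
5. With QX:XF = r, write λ = r/(r+1) so X = Q + λ·(F−Q); X is affine-linear in λ
Every point depending on X is an affine combination of X and λ-independent points, so each such coordinate is linear in λ; the λ² term in each signed area is a multiple of (F−Q)×(F−Q) = 0, so 2·[FQD] and 2·[ZTX] are each linear in λ. Evaluating at λ=0 and λ=1:
  2·[FQD] = 1/4,   2·[ZTX] = -1/6·λ − 7/18
So [FQD]:[ZTX] = (1/4) / (-1/6·λ − 7/18). Setting this equal to -45/94:
  1/4 = -45/94·(-1/6·λ − 7/18)  ⇒  λ = 4/5
Then r = λ/(1−λ) = (4/5)/(1/5) = 4. Check: with r = 4, X = (-7/4, 37/20) and [FQD]:[ZTX] = -45/94 as required.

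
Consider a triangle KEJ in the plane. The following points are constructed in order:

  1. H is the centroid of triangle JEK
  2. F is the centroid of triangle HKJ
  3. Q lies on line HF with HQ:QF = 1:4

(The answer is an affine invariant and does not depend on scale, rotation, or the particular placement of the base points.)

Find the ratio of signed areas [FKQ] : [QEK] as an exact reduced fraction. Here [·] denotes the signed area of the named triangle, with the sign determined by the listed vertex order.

Set K = (0, 0), E = (1, 0), J = (0, 1); any affine frame gives the same invariant.
1. H is the centroid of triangle JEK ⇒ H = (1/3, 1/3)
2. F is the centroid of triangle HKJ ⇒ F = (1/9, 4/9)
3. Q lies on line HF with HQ:QF = 1:4 ⇒ Q = (13/45, 16/45)
2·[FKQ] = 4/45, 2·[QEK] = -16/45
[FKQ]:[QEK] = 4/45:-16/45 = -1/4

[FKQ]:[QEK] = -1/4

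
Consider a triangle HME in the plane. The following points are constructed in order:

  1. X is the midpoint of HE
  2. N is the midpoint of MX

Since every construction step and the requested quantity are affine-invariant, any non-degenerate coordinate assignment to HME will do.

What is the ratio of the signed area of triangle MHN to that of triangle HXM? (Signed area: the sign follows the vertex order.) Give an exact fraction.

Assign H = (0, 0), M = (1, 0), E = (0, 1) — the answer is frame-independent, so this choice is without loss of generality.
1. X is the midpoint of HE ⇒ X = (0, 1/2)
2. N is the midpoint of MX ⇒ N = (1/2, 1/4)
2·[MHN] = -1/4, 2·[HXM] = -1/2
[MHN]:[HXM] = -1/4:-1/2 = 1/2

[MHN]:[HXM] = 1/2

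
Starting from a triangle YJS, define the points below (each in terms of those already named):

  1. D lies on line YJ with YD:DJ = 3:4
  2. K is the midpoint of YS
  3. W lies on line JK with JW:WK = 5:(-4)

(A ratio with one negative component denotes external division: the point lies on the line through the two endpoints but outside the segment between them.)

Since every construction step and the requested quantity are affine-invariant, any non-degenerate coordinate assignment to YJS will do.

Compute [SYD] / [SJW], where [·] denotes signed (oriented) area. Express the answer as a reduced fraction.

[SYD]:[SJW] = -6/35

Work in coordinates with Y = (0, 0), J = (1, 0), S = (0, 1).
1. D lies on line YJ with YD:DJ = 3:4 ⇒ D = (3/7, 0)
2. K is the midpoint of YS ⇒ K = (0, 1/2)
3. W lies on line JK with JW:WK = 5:(-4) ⇒ W = (-4, 5/2)
2·[SYD] = 3/7, 2·[SJW] = -5/2
[SYD]:[SJW] = 3/7:-5/2 = -6/35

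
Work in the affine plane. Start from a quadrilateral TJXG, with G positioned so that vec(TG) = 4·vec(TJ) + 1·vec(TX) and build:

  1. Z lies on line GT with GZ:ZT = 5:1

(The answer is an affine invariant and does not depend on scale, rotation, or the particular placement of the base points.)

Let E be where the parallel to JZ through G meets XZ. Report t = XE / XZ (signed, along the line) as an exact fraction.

t = -4

Assign T = (0, 0), J = (1, 0), X = (0, 1), G = (4, 1) — the answer is frame-independent, so this choice is without loss of generality.
1. Z lies on line GT with GZ:ZT = 5:1 ⇒ Z = (2/3, 1/6)
through G parallel to JZ: direction (-1/3, 1/6); meets XZ at E = (-8/3, 13/3)
E = X + t·(Z−X) with t = -4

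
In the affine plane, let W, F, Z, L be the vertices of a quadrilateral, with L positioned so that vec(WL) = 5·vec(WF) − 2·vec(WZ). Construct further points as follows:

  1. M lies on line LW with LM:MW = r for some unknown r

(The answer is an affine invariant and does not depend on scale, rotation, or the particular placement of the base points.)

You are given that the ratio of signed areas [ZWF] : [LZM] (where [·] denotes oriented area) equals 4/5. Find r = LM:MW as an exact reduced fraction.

Choose coordinates W = (0, 0), F = (1, 0), Z = (0, 1), L = (5, -2).
1. With LM:MW = r, write λ = r/(r+1) so M = L + λ·(W−L); M is affine-linear in λ
Every point depending on M is an affine combination of M and λ-independent points, so each such coordinate is linear in λ; the λ² term in each signed area is a multiple of (W−L)×(W−L) = 0, so 2·[ZWF] and 2·[LZM] are each linear in λ. Evaluating at λ=0 and λ=1:
  2·[ZWF] = 1,   2·[LZM] = 5·λ
So [ZWF]:[LZM] = (1) / (5·λ). Setting this equal to 4/5:
  1 = 4/5·(5·λ)  ⇒  λ = 1/4
Then r = λ/(1−λ) = (1/4)/(3/4) = 1/3. Check: with r = 1/3, M = (15/4, -3/2) and [ZWF]:[LZM] = 4/5 as required.

r = 1/3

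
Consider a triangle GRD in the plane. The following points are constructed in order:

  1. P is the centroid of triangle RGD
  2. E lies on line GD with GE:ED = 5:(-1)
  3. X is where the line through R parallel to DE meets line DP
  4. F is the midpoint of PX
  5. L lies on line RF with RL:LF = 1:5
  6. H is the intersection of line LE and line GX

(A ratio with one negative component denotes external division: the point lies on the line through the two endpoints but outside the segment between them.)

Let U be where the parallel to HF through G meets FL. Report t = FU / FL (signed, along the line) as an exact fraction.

t = -17/24

Work in coordinates with G = (0, 0), R = (1, 0), D = (0, 1).
1. P is the centroid of triangle RGD ⇒ P = (1/3, 1/3)
2. E lies on line GD with GE:ED = 5:(-1) ⇒ E = (0, 5/4)
3. X is where the line through R parallel to DE meets line DP ⇒ X = (1, -1)
4. F is the midpoint of PX ⇒ F = (2/3, -1/3)
5. L lies on line RF with RL:LF = 1:5 ⇒ L = (17/18, -1/18)
6. H is the intersection of line LE and line GX ⇒ H = (85/26, -85/26)
through G parallel to HF: direction (-203/78, 229/78); meets FL at U = (203/432, -229/432)
U = F + t·(L−F) with t = -17/24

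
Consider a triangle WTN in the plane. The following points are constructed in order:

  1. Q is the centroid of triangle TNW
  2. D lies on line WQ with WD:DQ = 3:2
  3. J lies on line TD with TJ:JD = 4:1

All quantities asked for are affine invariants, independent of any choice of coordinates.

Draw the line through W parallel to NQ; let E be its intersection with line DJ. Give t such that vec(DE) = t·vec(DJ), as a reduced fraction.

Set W = (0, 0), T = (1, 0), N = (0, 1); any affine frame gives the same invariant.
1. Q is the centroid of triangle TNW ⇒ Q = (1/3, 1/3)
2. D lies on line WQ with WD:DQ = 3:2 ⇒ D = (1/5, 1/5)
3. J lies on line TD with TJ:JD = 4:1 ⇒ J = (9/25, 4/25)
through W parallel to NQ: direction (1/3, -2/3); meets DJ at E = (-1/7, 2/7)
E = D + t·(J−D) with t = -15/7

t = -15/7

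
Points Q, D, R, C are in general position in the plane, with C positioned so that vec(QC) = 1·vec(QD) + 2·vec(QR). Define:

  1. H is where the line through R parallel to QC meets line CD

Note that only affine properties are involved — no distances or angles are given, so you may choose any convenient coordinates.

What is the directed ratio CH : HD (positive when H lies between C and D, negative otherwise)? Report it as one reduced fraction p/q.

Work in coordinates with Q = (0, 0), D = (1, 0), R = (0, 1), C = (1, 2).
1. H is where the line through R parallel to QC meets line CD ⇒ H = (1, 3)
H = C + t·(D−C) with t = -1/2, so CH:HD = t:(1−t) = -1/2:3/2

CH:HD = -1/3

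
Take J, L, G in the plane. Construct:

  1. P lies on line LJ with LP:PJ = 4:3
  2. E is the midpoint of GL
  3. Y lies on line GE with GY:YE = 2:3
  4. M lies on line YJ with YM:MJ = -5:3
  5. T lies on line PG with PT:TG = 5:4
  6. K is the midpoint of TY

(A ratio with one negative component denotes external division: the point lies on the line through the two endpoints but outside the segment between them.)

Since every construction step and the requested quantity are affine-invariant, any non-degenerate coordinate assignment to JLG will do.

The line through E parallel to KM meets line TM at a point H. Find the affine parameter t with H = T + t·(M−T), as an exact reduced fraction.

t = -59/5

Choose coordinates J = (0, 0), L = (1, 0), G = (0, 1).
1. P lies on line LJ with LP:PJ = 4:3 ⇒ P = (3/7, 0)
2. E is the midpoint of GL ⇒ E = (1/2, 1/2)
3. Y lies on line GE with GY:YE = 2:3 ⇒ Y = (1/5, 4/5)
4. M lies on line YJ with YM:MJ = -5:3 ⇒ M = (-3/10, -6/5)
5. T lies on line PG with PT:TG = 5:4 ⇒ T = (4/21, 5/9)
6. K is the midpoint of TY ⇒ K = (41/210, 61/90)
through E parallel to KM: direction (-52/105, -169/90); meets TM at H = (6277/1050, 4786/225)
H = T + t·(M−T) with t = -59/5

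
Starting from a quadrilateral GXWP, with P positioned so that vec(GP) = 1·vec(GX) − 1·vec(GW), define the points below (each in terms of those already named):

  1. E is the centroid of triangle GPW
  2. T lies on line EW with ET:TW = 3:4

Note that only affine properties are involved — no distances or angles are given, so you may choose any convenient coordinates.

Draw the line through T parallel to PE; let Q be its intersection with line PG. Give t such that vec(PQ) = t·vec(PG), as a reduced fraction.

t = -3/7

Assign G = (0, 0), X = (1, 0), W = (0, 1), P = (1, -1) — the answer is frame-independent, so this choice is without loss of generality.
1. E is the centroid of triangle GPW ⇒ E = (1/3, 0)
2. T lies on line EW with ET:TW = 3:4 ⇒ T = (4/21, 3/7)
through T parallel to PE: direction (-2/3, 1); meets PG at Q = (10/7, -10/7)
Q = P + t·(G−P) with t = -3/7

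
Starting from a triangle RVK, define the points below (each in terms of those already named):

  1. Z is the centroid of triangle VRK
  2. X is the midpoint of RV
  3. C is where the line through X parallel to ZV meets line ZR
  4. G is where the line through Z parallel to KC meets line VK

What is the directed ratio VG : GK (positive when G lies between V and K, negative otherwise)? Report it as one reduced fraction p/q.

Assign R = (0, 0), V = (1, 0), K = (0, 1) — the answer is frame-independent, so this choice is without loss of generality.
1. Z is the centroid of triangle VRK ⇒ Z = (1/3, 1/3)
2. X is the midpoint of RV ⇒ X = (1/2, 0)
3. C is where the line through X parallel to ZV meets line ZR ⇒ C = (1/6, 1/6)
4. G is where the line through Z parallel to KC meets line VK ⇒ G = (1/4, 3/4)
G = V + t·(K−V) with t = 3/4, so VG:GK = t:(1−t) = 3/4:1/4

VG:GK = 3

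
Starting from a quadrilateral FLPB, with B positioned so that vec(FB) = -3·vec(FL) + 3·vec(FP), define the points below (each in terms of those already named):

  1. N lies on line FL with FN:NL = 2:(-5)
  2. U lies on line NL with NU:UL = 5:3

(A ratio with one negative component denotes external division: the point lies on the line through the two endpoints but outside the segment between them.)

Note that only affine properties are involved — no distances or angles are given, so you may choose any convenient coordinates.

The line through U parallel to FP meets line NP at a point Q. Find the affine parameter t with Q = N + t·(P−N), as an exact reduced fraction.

Work in coordinates with F = (0, 0), L = (1, 0), P = (0, 1), B = (-3, 3).
1. N lies on line FL with FN:NL = 2:(-5) ⇒ N = (-2/3, 0)
2. U lies on line NL with NU:UL = 5:3 ⇒ U = (3/8, 0)
through U parallel to FP: direction (0, 1); meets NP at Q = (3/8, 25/16)
Q = N + t·(P−N) with t = 25/16

t = 25/16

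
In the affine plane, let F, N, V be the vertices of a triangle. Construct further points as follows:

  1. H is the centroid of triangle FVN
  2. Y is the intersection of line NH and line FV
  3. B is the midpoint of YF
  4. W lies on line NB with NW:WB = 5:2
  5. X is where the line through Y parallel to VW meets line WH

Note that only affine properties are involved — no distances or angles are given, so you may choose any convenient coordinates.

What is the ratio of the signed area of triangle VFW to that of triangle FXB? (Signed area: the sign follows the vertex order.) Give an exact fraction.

Set F = (0, 0), N = (1, 0), V = (0, 1); any affine frame gives the same invariant.
1. H is the centroid of triangle FVN ⇒ H = (1/3, 1/3)
2. Y is the intersection of line NH and line FV ⇒ Y = (0, 1/2)
3. B is the midpoint of YF ⇒ B = (0, 1/4)
4. W lies on line NB with NW:WB = 5:2 ⇒ W = (2/7, 5/28)
5. X is where the line through Y parallel to VW meets line WH ⇒ X = (10/49, -17/196)
2·[VFW] = 2/7, 2·[FXB] = 5/98
[VFW]:[FXB] = 2/7:5/98 = 28/5

[VFW]:[FXB] = 28/5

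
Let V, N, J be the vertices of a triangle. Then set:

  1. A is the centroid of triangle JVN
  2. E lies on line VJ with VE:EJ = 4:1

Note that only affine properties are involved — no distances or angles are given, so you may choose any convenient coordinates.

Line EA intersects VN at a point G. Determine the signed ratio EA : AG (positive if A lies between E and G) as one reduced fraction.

Set V = (0, 0), N = (1, 0), J = (0, 1); any affine frame gives the same invariant.
1. A is the centroid of triangle JVN ⇒ A = (1/3, 1/3)
2. E lies on line VJ with VE:EJ = 4:1 ⇒ E = (0, 4/5)
line EA meets VN at G = (4/7, 0)
A = E + t·(G−E) with t = 7/12, so EA:AG = 7/12:5/12

EA:AG = 7/5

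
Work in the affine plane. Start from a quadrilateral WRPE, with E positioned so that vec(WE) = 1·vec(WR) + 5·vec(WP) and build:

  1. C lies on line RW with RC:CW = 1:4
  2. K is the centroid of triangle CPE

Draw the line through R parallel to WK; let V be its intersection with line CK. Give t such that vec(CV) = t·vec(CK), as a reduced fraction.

Assign W = (0, 0), R = (1, 0), P = (0, 1), E = (1, 5) — the answer is frame-independent, so this choice is without loss of generality.
1. C lies on line RW with RC:CW = 1:4 ⇒ C = (4/5, 0)
2. K is the centroid of triangle CPE ⇒ K = (3/5, 2)
through R parallel to WK: direction (3/5, 2); meets CK at V = (17/20, -1/2)
V = C + t·(K−C) with t = -1/4

t = -1/4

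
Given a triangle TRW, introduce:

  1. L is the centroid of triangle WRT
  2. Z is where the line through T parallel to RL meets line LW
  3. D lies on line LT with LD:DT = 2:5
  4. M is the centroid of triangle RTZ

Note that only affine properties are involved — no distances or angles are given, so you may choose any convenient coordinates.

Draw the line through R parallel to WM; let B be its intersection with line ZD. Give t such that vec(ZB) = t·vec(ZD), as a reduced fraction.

t = -7/2

Choose coordinates T = (0, 0), R = (1, 0), W = (0, 1).
1. L is the centroid of triangle WRT ⇒ L = (1/3, 1/3)
2. Z is where the line through T parallel to RL meets line LW ⇒ Z = (2/3, -1/3)
3. D lies on line LT with LD:DT = 2:5 ⇒ D = (5/21, 5/21)
4. M is the centroid of triangle RTZ ⇒ M = (5/9, -1/9)
through R parallel to WM: direction (5/9, -10/9); meets ZD at B = (13/6, -7/3)
B = Z + t·(D−Z) with t = -7/2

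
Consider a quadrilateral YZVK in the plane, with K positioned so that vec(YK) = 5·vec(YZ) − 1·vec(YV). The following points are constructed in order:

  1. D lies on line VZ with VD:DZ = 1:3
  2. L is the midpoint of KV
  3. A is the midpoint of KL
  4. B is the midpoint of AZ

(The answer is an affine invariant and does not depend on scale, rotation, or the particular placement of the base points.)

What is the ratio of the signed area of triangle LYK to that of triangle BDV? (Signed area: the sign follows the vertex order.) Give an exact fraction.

[LYK]:[BDV] = -80/9

Assign Y = (0, 0), Z = (1, 0), V = (0, 1), K = (5, -1) — the answer is frame-independent, so this choice is without loss of generality.
1. D lies on line VZ with VD:DZ = 1:3 ⇒ D = (1/4, 3/4)
2. L is the midpoint of KV ⇒ L = (5/2, 0)
3. A is the midpoint of KL ⇒ A = (15/4, -1/2)
4. B is the midpoint of AZ ⇒ B = (19/8, -1/4)
2·[LYK] = 5/2, 2·[BDV] = -9/32
[LYK]:[BDV] = 5/2:-9/32 = -80/9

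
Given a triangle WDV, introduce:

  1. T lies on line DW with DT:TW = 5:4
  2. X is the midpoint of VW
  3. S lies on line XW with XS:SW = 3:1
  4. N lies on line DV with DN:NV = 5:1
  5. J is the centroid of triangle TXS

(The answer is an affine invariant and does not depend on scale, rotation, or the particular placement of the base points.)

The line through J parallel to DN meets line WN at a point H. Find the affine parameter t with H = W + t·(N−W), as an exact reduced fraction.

t = 77/216

Work in coordinates with W = (0, 0), D = (1, 0), V = (0, 1).
1. T lies on line DW with DT:TW = 5:4 ⇒ T = (4/9, 0)
2. X is the midpoint of VW ⇒ X = (0, 1/2)
3. S lies on line XW with XS:SW = 3:1 ⇒ S = (0, 1/8)
4. N lies on line DV with DN:NV = 5:1 ⇒ N = (1/6, 5/6)
5. J is the centroid of triangle TXS ⇒ J = (4/27, 5/24)
through J parallel to DN: direction (-5/6, 5/6); meets WN at H = (77/1296, 385/1296)
H = W + t·(N−W) with t = 77/216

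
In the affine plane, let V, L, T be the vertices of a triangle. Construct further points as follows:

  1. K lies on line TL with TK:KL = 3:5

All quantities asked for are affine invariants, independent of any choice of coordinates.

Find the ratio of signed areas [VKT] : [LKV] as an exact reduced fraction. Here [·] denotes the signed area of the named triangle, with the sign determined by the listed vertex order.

[VKT]:[LKV] = 3/5

Work in coordinates with V = (0, 0), L = (1, 0), T = (0, 1).
1. K lies on line TL with TK:KL = 3:5 ⇒ K = (3/8, 5/8)
2·[VKT] = 3/8, 2·[LKV] = 5/8
[VKT]:[LKV] = 3/8:5/8 = 3/5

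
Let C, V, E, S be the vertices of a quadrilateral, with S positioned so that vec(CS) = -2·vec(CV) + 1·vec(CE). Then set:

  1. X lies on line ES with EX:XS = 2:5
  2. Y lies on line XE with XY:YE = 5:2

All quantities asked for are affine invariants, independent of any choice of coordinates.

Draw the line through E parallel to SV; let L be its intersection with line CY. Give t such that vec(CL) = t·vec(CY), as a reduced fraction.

t = 147/139

Work in coordinates with C = (0, 0), V = (1, 0), E = (0, 1), S = (-2, 1).
1. X lies on line ES with EX:XS = 2:5 ⇒ X = (-4/7, 1)
2. Y lies on line XE with XY:YE = 5:2 ⇒ Y = (-8/49, 1)
through E parallel to SV: direction (3, -1); meets CY at L = (-24/139, 147/139)
L = C + t·(Y−C) with t = 147/139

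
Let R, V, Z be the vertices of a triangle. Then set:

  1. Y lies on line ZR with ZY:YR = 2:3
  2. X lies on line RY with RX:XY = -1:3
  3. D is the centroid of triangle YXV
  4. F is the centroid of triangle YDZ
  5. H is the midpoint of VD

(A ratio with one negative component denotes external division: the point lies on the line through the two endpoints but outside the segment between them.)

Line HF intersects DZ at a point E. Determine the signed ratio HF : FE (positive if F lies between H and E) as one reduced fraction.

HF:FE = -59/8

Assign R = (0, 0), V = (1, 0), Z = (0, 1) — the answer is frame-independent, so this choice is without loss of generality.
1. Y lies on line ZR with ZY:YR = 2:3 ⇒ Y = (0, 3/5)
2. X lies on line RY with RX:XY = -1:3 ⇒ X = (0, -3/10)
3. D is the centroid of triangle YXV ⇒ D = (1/3, 1/10)
4. F is the centroid of triangle YDZ ⇒ F = (1/9, 17/30)
5. H is the midpoint of VD ⇒ H = (2/3, 1/20)
line HF meets DZ at E = (11/59, 293/590)
F = H + t·(E−H) with t = 59/51, so HF:FE = 59/51:-8/51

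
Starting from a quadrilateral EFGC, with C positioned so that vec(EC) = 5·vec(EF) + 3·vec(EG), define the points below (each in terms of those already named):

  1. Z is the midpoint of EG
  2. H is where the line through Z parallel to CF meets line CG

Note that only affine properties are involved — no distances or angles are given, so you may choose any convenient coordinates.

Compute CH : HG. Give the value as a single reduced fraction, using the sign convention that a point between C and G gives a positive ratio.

Set E = (0, 0), F = (1, 0), G = (0, 1), C = (5, 3); any affine frame gives the same invariant.
1. Z is the midpoint of EG ⇒ Z = (0, 1/2)
2. H is where the line through Z parallel to CF meets line CG ⇒ H = (10/7, 11/7)
H = C + t·(G−C) with t = 5/7, so CH:HG = t:(1−t) = 5/7:2/7

CH:HG = 5/2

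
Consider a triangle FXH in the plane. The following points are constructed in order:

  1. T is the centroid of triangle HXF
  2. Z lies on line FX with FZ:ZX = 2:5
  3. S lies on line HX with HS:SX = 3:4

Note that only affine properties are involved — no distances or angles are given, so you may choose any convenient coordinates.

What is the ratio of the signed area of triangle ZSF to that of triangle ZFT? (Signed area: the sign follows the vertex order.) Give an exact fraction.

Choose coordinates F = (0, 0), X = (1, 0), H = (0, 1).
1. T is the centroid of triangle HXF ⇒ T = (1/3, 1/3)
2. Z lies on line FX with FZ:ZX = 2:5 ⇒ Z = (2/7, 0)
3. S lies on line HX with HS:SX = 3:4 ⇒ S = (3/7, 4/7)
2·[ZSF] = 8/49, 2·[ZFT] = -2/21
[ZSF]:[ZFT] = 8/49:-2/21 = -12/7

[ZSF]:[ZFT] = -12/7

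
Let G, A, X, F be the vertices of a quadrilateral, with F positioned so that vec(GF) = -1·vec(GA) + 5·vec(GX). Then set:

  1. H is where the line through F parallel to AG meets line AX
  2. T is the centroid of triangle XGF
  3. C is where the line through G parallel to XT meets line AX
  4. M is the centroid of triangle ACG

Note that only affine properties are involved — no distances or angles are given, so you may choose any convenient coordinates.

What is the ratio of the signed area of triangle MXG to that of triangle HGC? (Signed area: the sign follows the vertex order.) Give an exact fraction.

Assign G = (0, 0), A = (1, 0), X = (0, 1), F = (-1, 5) — the answer is frame-independent, so this choice is without loss of generality.
1. H is where the line through F parallel to AG meets line AX ⇒ H = (-4, 5)
2. T is the centroid of triangle XGF ⇒ T = (-1/3, 2)
3. C is where the line through G parallel to XT meets line AX ⇒ C = (-1/2, 3/2)
4. M is the centroid of triangle ACG ⇒ M = (1/6, 1/2)
2·[MXG] = 1/6, 2·[HGC] = 7/2
[MXG]:[HGC] = 1/6:7/2 = 1/21

[MXG]:[HGC] = 1/21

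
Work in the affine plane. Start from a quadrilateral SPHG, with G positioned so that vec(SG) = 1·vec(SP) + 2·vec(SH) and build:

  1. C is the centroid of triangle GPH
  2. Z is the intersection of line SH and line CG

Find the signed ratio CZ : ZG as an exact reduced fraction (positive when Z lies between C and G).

CZ:ZG = -2/3

Set S = (0, 0), P = (1, 0), H = (0, 1), G = (1, 2); any affine frame gives the same invariant.
1. C is the centroid of triangle GPH ⇒ C = (2/3, 1)
2. Z is the intersection of line SH and line CG ⇒ Z = (0, -1)
Z = C + t·(G−C) with t = -2, so CZ:ZG = t:(1−t) = -2:3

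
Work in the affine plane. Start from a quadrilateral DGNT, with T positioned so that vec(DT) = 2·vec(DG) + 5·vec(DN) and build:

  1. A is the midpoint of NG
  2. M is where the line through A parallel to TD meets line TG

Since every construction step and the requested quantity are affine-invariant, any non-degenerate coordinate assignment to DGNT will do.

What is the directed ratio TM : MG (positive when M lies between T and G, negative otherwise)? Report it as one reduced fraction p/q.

Set D = (0, 0), G = (1, 0), N = (0, 1), T = (2, 5); any affine frame gives the same invariant.
1. A is the midpoint of NG ⇒ A = (1/2, 1/2)
2. M is where the line through A parallel to TD meets line TG ⇒ M = (17/10, 7/2)
M = T + t·(G−T) with t = 3/10, so TM:MG = t:(1−t) = 3/10:7/10

TM:MG = 3/7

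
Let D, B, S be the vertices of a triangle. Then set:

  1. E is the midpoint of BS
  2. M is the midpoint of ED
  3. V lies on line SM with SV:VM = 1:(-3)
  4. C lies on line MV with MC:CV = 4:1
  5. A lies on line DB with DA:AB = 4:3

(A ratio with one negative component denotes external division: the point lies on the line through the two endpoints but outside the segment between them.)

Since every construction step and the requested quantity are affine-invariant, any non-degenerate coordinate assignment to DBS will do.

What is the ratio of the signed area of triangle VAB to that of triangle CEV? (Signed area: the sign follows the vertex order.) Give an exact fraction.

Set D = (0, 0), B = (1, 0), S = (0, 1); any affine frame gives the same invariant.
1. E is the midpoint of BS ⇒ E = (1/2, 1/2)
2. M is the midpoint of ED ⇒ M = (1/4, 1/4)
3. V lies on line SM with SV:VM = 1:(-3) ⇒ V = (-1/8, 11/8)
4. C lies on line MV with MC:CV = 4:1 ⇒ C = (-1/20, 23/20)
5. A lies on line DB with DA:AB = 4:3 ⇒ A = (4/7, 0)
2·[VAB] = 33/56, 2·[CEV] = 3/40
[VAB]:[CEV] = 33/56:3/40 = 55/7

[VAB]:[CEV] = 55/7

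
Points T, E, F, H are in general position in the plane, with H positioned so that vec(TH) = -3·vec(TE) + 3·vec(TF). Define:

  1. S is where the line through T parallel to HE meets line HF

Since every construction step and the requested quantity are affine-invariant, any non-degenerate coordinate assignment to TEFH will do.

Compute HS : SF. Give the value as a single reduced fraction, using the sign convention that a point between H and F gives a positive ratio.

HS:SF = -3/4

Assign T = (0, 0), E = (1, 0), F = (0, 1), H = (-3, 3) — the answer is frame-independent, so this choice is without loss of generality.
1. S is where the line through T parallel to HE meets line HF ⇒ S = (-12, 9)
S = H + t·(F−H) with t = -3, so HS:SF = t:(1−t) = -3:4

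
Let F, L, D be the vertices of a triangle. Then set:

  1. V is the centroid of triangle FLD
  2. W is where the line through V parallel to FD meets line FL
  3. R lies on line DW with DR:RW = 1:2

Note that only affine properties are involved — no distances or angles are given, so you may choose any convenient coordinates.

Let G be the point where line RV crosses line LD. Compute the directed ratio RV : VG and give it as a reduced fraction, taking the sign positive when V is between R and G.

Set F = (0, 0), L = (1, 0), D = (0, 1); any affine frame gives the same invariant.
1. V is the centroid of triangle FLD ⇒ V = (1/3, 1/3)
2. W is where the line through V parallel to FD meets line FL ⇒ W = (1/3, 0)
3. R lies on line DW with DR:RW = 1:2 ⇒ R = (1/9, 2/3)
line RV meets LD at G = (-1/3, 4/3)
V = R + t·(G−R) with t = -1/2, so RV:VG = -1/2:3/2

RV:VG = -1/3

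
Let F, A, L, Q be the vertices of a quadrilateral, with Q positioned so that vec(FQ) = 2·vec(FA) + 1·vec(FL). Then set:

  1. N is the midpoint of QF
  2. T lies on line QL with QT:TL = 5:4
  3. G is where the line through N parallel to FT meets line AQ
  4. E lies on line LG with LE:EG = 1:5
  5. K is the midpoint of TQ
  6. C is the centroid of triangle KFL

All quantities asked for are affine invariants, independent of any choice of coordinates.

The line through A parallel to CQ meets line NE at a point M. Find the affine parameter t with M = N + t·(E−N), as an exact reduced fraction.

Choose coordinates F = (0, 0), A = (1, 0), L = (0, 1), Q = (2, 1).
1. N is the midpoint of QF ⇒ N = (1, 1/2)
2. T lies on line QL with QT:TL = 5:4 ⇒ T = (8/9, 1)
3. G is where the line through N parallel to FT meets line AQ ⇒ G = (-3, -4)
4. E lies on line LG with LE:EG = 1:5 ⇒ E = (-1/2, 1/6)
5. K is the midpoint of TQ ⇒ K = (13/9, 1)
6. C is the centroid of triangle KFL ⇒ C = (13/27, 2/3)
through A parallel to CQ: direction (41/27, 1/3); meets NE at M = (-367/2, -81/2)
M = N + t·(E−N) with t = 123

t = 123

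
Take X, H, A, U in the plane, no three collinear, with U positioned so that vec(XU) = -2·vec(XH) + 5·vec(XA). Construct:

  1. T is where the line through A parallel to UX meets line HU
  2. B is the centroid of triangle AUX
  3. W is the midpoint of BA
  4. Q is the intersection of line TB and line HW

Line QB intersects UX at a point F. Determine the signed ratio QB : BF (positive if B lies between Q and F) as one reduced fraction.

QB:BF = -5/17

Work in coordinates with X = (0, 0), H = (1, 0), A = (0, 1), U = (-2, 5).
1. T is where the line through A parallel to UX meets line HU ⇒ T = (-4/5, 3)
2. B is the centroid of triangle AUX ⇒ B = (-2/3, 2)
3. W is the midpoint of BA ⇒ W = (-1/3, 3/2)
4. Q is the intersection of line TB and line HW ⇒ Q = (-11/17, 63/34)
line QB meets UX at F = (-3/5, 3/2)
B = Q + t·(F−Q) with t = -5/12, so QB:BF = -5/12:17/12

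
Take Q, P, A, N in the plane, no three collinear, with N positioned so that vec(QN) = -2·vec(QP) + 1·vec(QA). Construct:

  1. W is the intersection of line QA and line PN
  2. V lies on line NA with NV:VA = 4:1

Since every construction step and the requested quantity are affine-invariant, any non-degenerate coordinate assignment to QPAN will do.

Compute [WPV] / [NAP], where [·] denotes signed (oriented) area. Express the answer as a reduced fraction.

Set Q = (0, 0), P = (1, 0), A = (0, 1), N = (-2, 1); any affine frame gives the same invariant.
1. W is the intersection of line QA and line PN ⇒ W = (0, 1/3)
2. V lies on line NA with NV:VA = 4:1 ⇒ V = (-2/5, 1)
2·[WPV] = 8/15, 2·[NAP] = -2
[WPV]:[NAP] = 8/15:-2 = -4/15

[WPV]:[NAP] = -4/15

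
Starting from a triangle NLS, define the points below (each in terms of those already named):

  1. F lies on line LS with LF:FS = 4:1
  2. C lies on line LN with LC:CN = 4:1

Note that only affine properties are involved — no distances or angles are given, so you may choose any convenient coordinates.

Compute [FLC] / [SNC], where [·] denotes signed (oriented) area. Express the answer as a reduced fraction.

[FLC]:[SNC] = -16/5

Work in coordinates with N = (0, 0), L = (1, 0), S = (0, 1).
1. F lies on line LS with LF:FS = 4:1 ⇒ F = (1/5, 4/5)
2. C lies on line LN with LC:CN = 4:1 ⇒ C = (1/5, 0)
2·[FLC] = -16/25, 2·[SNC] = 1/5
[FLC]:[SNC] = -16/25:1/5 = -16/5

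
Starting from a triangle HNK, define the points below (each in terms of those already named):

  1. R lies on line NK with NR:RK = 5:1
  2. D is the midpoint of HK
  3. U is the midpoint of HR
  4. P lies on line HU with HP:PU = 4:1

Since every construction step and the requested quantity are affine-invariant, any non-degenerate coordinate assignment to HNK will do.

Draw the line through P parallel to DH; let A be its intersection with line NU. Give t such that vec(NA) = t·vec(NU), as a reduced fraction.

t = 56/55

Assign H = (0, 0), N = (1, 0), K = (0, 1) — the answer is frame-independent, so this choice is without loss of generality.
1. R lies on line NK with NR:RK = 5:1 ⇒ R = (1/6, 5/6)
2. D is the midpoint of HK ⇒ D = (0, 1/2)
3. U is the midpoint of HR ⇒ U = (1/12, 5/12)
4. P lies on line HU with HP:PU = 4:1 ⇒ P = (1/15, 1/3)
through P parallel to DH: direction (0, -1/2); meets NU at A = (1/15, 14/33)
A = N + t·(U−N) with t = 56/55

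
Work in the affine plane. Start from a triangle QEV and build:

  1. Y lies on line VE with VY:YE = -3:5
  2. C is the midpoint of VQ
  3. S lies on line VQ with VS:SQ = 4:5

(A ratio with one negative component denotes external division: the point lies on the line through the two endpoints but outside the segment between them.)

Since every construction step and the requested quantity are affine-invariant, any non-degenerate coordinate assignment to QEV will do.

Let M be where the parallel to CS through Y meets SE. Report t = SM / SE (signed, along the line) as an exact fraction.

t = -3/2

Choose coordinates Q = (0, 0), E = (1, 0), V = (0, 1).
1. Y lies on line VE with VY:YE = -3:5 ⇒ Y = (-3/2, 5/2)
2. C is the midpoint of VQ ⇒ C = (0, 1/2)
3. S lies on line VQ with VS:SQ = 4:5 ⇒ S = (0, 5/9)
through Y parallel to CS: direction (0, 1/18); meets SE at M = (-3/2, 25/18)
M = S + t·(E−S) with t = -3/2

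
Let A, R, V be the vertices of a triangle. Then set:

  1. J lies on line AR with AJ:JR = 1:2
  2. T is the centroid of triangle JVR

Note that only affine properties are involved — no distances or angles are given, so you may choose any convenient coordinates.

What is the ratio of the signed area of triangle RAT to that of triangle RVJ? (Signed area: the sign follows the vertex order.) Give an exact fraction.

[RAT]:[RVJ] = -1/2

Assign A = (0, 0), R = (1, 0), V = (0, 1) — the answer is frame-independent, so this choice is without loss of generality.
1. J lies on line AR with AJ:JR = 1:2 ⇒ J = (1/3, 0)
2. T is the centroid of triangle JVR ⇒ T = (4/9, 1/3)
2·[RAT] = -1/3, 2·[RVJ] = 2/3
[RAT]:[RVJ] = -1/3:2/3 = -1/2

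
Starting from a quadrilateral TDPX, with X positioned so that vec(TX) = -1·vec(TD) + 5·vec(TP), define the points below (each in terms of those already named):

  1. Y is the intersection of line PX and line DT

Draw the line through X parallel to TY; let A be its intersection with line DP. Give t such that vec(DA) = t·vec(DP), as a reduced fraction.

Set T = (0, 0), D = (1, 0), P = (0, 1), X = (-1, 5); any affine frame gives the same invariant.
1. Y is the intersection of line PX and line DT ⇒ Y = (1/4, 0)
through X parallel to TY: direction (1/4, 0); meets DP at A = (-4, 5)
A = D + t·(P−D) with t = 5

t = 5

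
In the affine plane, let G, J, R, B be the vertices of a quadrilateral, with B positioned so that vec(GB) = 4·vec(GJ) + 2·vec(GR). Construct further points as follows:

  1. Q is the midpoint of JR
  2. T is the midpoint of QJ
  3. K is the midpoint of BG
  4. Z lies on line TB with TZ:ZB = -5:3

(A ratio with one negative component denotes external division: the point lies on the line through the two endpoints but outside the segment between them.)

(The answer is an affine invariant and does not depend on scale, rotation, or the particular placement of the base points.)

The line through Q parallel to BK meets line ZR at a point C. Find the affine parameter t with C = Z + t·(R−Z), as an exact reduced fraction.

Assign G = (0, 0), J = (1, 0), R = (0, 1), B = (4, 2) — the answer is frame-independent, so this choice is without loss of generality.
1. Q is the midpoint of JR ⇒ Q = (1/2, 1/2)
2. T is the midpoint of QJ ⇒ T = (3/4, 1/4)
3. K is the midpoint of BG ⇒ K = (2, 1)
4. Z lies on line TB with TZ:ZB = -5:3 ⇒ Z = (71/8, 37/8)
through Q parallel to BK: direction (-2, -1); meets ZR at C = (213/26, 113/26)
C = Z + t·(R−Z) with t = 1/13

t = 1/13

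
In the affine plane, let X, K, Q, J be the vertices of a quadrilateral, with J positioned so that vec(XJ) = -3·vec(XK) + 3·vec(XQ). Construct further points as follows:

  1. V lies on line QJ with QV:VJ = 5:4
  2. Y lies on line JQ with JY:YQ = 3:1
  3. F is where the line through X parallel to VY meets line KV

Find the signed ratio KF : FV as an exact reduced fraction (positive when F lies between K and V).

Work in coordinates with X = (0, 0), K = (1, 0), Q = (0, 1), J = (-3, 3).
1. V lies on line QJ with QV:VJ = 5:4 ⇒ V = (-5/3, 19/9)
2. Y lies on line JQ with JY:YQ = 3:1 ⇒ Y = (-3/4, 3/2)
3. F is where the line through X parallel to VY meets line KV ⇒ F = (19/3, -38/9)
F = K + t·(V−K) with t = -2, so KF:FV = t:(1−t) = -2:3

KF:FV = -2/3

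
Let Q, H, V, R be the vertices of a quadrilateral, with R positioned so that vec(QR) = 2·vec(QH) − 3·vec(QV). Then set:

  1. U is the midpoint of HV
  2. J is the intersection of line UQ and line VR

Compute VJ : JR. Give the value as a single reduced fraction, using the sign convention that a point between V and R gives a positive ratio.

Choose coordinates Q = (0, 0), H = (1, 0), V = (0, 1), R = (2, -3).
1. U is the midpoint of HV ⇒ U = (1/2, 1/2)
2. J is the intersection of line UQ and line VR ⇒ J = (1/3, 1/3)
J = V + t·(R−V) with t = 1/6, so VJ:JR = t:(1−t) = 1/6:5/6

VJ:JR = 1/5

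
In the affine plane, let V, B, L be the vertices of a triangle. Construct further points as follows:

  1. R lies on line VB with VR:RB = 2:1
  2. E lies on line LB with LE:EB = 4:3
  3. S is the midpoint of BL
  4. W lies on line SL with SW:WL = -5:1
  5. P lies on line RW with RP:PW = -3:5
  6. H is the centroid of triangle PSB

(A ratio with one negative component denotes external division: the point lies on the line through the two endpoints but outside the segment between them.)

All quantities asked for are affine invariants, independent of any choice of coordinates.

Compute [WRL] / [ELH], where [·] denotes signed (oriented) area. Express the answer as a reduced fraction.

Assign V = (0, 0), B = (1, 0), L = (0, 1) — the answer is frame-independent, so this choice is without loss of generality.
1. R lies on line VB with VR:RB = 2:1 ⇒ R = (2/3, 0)
2. E lies on line LB with LE:EB = 4:3 ⇒ E = (4/7, 3/7)
3. S is the midpoint of BL ⇒ S = (1/2, 1/2)
4. W lies on line SL with SW:WL = -5:1 ⇒ W = (-1/8, 9/8)
5. P lies on line RW with RP:PW = -3:5 ⇒ P = (89/48, -27/16)
6. H is the centroid of triangle PSB ⇒ H = (161/144, -19/48)
2·[WRL] = 1/24, 2·[ELH] = 10/63
[WRL]:[ELH] = 1/24:10/63 = 21/80

[WRL]:[ELH] = 21/80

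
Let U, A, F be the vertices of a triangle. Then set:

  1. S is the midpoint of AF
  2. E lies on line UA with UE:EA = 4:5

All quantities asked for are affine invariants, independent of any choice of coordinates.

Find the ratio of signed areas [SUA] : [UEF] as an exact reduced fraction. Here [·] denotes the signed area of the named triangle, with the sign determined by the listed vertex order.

Assign U = (0, 0), A = (1, 0), F = (0, 1) — the answer is frame-independent, so this choice is without loss of generality.
1. S is the midpoint of AF ⇒ S = (1/2, 1/2)
2. E lies on line UA with UE:EA = 4:5 ⇒ E = (4/9, 0)
2·[SUA] = 1/2, 2·[UEF] = 4/9
[SUA]:[UEF] = 1/2:4/9 = 9/8

[SUA]:[UEF] = 9/8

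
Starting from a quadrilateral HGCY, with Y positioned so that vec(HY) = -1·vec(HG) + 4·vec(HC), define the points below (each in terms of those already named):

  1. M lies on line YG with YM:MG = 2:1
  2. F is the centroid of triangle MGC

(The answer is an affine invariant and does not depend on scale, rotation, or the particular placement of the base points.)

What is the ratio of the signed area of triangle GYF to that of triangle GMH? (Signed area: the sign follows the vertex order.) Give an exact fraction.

Set H = (0, 0), G = (1, 0), C = (0, 1), Y = (-1, 4); any affine frame gives the same invariant.
1. M lies on line YG with YM:MG = 2:1 ⇒ M = (1/3, 4/3)
2. F is the centroid of triangle MGC ⇒ F = (4/9, 7/9)
2·[GYF] = 2/3, 2·[GMH] = 4/3
[GYF]:[GMH] = 2/3:4/3 = 1/2

[GYF]:[GMH] = 1/2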